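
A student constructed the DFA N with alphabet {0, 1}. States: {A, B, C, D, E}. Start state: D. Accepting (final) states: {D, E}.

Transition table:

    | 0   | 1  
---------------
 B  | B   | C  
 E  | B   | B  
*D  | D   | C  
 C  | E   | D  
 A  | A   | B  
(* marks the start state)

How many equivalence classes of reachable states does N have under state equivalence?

Reachable states from the start: {B,C,D,E}. Unreachable: {A} — drop them.
Start with accepting vs non-accepting: {D,E} | {B,C}.
On input 0, block {D,E} splits into {D} and {E}.
Split {B,C} by δ(·,0) → {B} and {C}.
The partition is now stable with 4 blocks: {D} | {B} | {E} | {C}.

4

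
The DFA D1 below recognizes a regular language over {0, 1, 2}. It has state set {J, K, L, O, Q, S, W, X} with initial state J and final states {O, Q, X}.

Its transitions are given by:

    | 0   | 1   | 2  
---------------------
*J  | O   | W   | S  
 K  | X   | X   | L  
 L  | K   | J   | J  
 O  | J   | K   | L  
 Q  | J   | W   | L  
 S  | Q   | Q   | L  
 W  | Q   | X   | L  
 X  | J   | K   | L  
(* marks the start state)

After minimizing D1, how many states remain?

Start with accepting vs non-accepting: {O,Q,X} | {J,K,L,S,W}.
Split {J,K,L,S,W} by δ(·,0) → {J,K,S,W} and {L}.
Split {J,K,S,W} by δ(·,1) → {K,S,W} and {J}.
The partition is now stable with 4 blocks: {O,Q,X} | {K,S,W} | {L} | {J}.

4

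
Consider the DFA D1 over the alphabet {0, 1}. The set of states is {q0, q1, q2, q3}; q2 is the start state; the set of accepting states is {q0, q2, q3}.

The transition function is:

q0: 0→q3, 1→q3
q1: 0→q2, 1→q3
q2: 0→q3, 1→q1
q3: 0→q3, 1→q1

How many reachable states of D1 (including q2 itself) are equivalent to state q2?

2

Reachable states from the start: {q1,q2,q3}. Unreachable: {q0} — drop them.
Initial partition by acceptance: {q2,q3} | {q1}.
The partition is now stable with 2 blocks: {q2,q3} | {q1}.
State q2 belongs to the block {q2,q3}, which has 2 states.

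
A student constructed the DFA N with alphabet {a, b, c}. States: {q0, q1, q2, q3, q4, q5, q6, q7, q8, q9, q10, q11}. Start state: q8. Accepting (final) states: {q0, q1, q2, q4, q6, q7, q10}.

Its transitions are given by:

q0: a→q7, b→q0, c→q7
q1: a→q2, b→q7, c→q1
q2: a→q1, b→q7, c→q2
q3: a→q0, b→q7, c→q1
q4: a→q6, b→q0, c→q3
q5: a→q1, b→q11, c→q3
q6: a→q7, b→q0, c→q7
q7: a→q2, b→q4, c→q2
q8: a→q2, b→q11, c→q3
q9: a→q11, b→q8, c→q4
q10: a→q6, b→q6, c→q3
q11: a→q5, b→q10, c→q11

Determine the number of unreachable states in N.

No path from q8 leads to q9; the other 11 states are all reachable.

1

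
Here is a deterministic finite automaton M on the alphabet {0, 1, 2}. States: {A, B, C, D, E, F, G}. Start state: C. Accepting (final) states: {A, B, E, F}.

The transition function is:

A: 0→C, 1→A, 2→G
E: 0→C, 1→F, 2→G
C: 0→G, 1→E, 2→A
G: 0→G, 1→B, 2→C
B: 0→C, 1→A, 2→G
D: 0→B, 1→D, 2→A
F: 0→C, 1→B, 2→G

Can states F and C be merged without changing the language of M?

Reachable states from the start: {A,B,C,E,F,G}. Unreachable: {D} — drop them.
P0 = {A,B,E,F} | {C,G}.
Split {C,G} by δ(·,2) → {C} and {G}.
Stable partition: {A,B,E,F} | {C} | {G} — 3 equivalence classes.
F and C end up in different blocks, so they are distinguishable. For instance, the string 'ε' is accepted from only F.

No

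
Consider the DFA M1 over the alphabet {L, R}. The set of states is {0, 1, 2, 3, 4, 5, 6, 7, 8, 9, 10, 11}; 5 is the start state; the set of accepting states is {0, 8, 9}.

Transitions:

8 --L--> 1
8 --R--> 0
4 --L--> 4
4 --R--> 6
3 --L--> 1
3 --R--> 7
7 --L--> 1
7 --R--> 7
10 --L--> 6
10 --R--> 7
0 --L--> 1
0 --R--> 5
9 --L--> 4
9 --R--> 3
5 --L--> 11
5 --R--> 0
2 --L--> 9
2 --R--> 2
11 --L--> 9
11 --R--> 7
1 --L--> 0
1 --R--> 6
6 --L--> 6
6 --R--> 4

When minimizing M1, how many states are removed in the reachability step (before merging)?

No path from 5 leads to 2, 8, 10; the other 9 states are all reachable.

3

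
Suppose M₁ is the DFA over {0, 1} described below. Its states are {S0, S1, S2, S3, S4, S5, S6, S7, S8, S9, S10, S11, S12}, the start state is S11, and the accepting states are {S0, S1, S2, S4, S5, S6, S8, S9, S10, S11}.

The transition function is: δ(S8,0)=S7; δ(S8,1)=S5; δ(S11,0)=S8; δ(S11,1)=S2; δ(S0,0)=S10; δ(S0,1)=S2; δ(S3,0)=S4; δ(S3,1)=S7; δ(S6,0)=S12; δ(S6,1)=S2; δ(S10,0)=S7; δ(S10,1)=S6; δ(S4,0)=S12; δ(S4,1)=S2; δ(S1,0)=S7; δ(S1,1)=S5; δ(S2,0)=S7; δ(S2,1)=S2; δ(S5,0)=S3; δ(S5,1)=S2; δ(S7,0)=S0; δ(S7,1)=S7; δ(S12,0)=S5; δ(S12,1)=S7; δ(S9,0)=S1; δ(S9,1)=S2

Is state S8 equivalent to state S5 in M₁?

First remove the unreachable states {S1,S9}; 11 states remain.
Start with accepting vs non-accepting: {S0,S2,S4,S5,S6,S8,S10,S11} | {S3,S7,S12}.
Refine {S0,S2,S4,S5,S6,S8,S10,S11} on symbol 0: members go to different blocks, giving {S2,S4,S5,S6,S8,S10} and {S0,S11}.
Refine {S3,S7,S12} on symbol 0: members go to different blocks, giving {S3,S12} and {S7}.
Split {S2,S4,S5,S6,S8,S10} by δ(·,0) → {S2,S8,S10} and {S4,S5,S6}.
Refine {S2,S8,S10} on symbol 1: members go to different blocks, giving {S8,S10} and {S2}.
The partition is now stable with 6 blocks: {S8,S10} | {S3,S12} | {S0,S11} | {S7} | {S4,S5,S6} | {S2}.
S8 and S5 end up in different blocks, so they are distinguishable. For instance, the string '000' is accepted from only S8.

No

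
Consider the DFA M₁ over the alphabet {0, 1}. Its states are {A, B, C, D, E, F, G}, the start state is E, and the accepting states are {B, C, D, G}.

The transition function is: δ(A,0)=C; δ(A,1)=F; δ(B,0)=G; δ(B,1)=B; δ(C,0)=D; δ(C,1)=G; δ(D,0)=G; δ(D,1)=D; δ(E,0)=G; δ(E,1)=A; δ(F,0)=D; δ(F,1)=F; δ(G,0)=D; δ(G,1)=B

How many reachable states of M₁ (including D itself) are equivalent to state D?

Start with accepting vs non-accepting: {B,C,D,G} | {A,E,F}.
No further refinement is possible. Final partition (2 blocks): {B,C,D,G} | {A,E,F}.
The equivalence class containing D is {B,C,D,G}, of size 4.

4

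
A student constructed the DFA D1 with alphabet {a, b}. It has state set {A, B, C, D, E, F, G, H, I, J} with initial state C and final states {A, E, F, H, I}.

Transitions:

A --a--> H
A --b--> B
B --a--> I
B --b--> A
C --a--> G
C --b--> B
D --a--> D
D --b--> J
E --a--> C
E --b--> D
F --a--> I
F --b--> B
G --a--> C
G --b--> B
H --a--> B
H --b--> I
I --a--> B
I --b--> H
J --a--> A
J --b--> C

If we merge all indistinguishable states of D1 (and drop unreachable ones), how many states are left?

States {D,E,F,J} cannot be reached from the start state, so discard them.
Start with accepting vs non-accepting: {A,H,I} | {B,C,G}.
Refine {A,H,I} on symbol a: members go to different blocks, giving {H,I} and {A}.
Split {B,C,G} by δ(·,a) → {C,G} and {B}.
The partition is now stable with 4 blocks: {H,I} | {C,G} | {A} | {B}.

4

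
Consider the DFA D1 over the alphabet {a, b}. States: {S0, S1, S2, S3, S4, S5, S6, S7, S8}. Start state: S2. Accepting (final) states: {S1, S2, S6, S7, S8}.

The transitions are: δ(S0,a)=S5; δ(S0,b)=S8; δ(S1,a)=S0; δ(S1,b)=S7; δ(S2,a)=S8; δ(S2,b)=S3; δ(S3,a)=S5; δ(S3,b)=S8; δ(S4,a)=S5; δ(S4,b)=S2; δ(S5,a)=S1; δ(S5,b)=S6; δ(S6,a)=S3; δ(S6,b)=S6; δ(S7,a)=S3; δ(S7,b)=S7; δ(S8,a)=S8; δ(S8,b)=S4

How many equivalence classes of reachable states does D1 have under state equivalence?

All states are reachable from the start state.
Initial partition by acceptance: {S1,S2,S6,S7,S8} | {S0,S3,S4,S5}.
Refine {S1,S2,S6,S7,S8} on symbol a: members go to different blocks, giving {S1,S6,S7} and {S2,S8}.
Split {S0,S3,S4,S5} by δ(·,a) → {S0,S3,S4} and {S5}.
Stable partition: {S1,S6,S7} | {S0,S3,S4} | {S2,S8} | {S5} — 4 equivalence classes.

4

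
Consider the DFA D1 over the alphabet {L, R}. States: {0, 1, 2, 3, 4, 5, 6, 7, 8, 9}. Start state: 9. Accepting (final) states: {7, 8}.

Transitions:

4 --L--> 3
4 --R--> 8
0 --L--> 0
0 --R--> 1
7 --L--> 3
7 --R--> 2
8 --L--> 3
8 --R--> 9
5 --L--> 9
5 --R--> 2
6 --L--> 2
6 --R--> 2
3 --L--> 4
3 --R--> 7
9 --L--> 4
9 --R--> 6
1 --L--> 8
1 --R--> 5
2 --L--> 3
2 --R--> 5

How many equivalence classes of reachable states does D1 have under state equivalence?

States {0,1} cannot be reached from the start state, so discard them.
P0 = {7,8} | {2,3,4,5,6,9}.
On input R, block {2,3,4,5,6,9} splits into {2,5,6,9} and {3,4}.
On input L, block {2,5,6,9} splits into {2,9} and {5,6}.
Stable partition: {7,8} | {2,9} | {3,4} | {5,6} — 4 equivalence classes.

4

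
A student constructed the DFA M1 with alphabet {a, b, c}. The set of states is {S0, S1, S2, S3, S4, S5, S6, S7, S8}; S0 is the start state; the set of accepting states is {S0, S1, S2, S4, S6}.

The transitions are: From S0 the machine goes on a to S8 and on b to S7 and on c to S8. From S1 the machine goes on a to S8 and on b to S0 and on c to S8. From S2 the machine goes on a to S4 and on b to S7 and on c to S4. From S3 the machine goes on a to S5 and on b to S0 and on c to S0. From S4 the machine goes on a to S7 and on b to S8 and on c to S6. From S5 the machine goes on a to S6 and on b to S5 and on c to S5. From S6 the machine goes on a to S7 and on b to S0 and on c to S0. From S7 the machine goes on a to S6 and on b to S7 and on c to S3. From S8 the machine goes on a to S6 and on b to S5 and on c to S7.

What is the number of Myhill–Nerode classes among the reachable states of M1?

First remove the unreachable states {S1,S2,S4}; 6 states remain.
Initial partition by acceptance: {S0,S6} | {S3,S5,S7,S8}.
Split {S0,S6} by δ(·,b) → {S0} and {S6}.
On input a, block {S3,S5,S7,S8} splits into {S5,S7,S8} and {S3}.
Split {S5,S7,S8} by δ(·,c) → {S5,S8} and {S7}.
Refine {S5,S8} on symbol c: members go to different blocks, giving {S5} and {S8}.
Stable partition: {S0} | {S5} | {S6} | {S3} | {S7} | {S8} — 6 equivalence classes.

6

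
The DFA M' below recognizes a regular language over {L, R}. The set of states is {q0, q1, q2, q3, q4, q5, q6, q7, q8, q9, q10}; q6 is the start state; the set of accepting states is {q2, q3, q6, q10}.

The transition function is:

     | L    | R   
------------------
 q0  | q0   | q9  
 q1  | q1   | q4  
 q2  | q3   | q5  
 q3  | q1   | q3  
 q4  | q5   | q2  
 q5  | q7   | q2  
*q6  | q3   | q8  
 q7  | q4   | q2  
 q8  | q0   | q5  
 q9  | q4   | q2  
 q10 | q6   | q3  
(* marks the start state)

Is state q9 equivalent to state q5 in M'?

States {q10} cannot be reached from the start state, so discard them.
P0 = {q2,q3,q6} | {q0,q1,q4,q5,q7,q8,q9}.
Refine {q2,q3,q6} on symbol L: members go to different blocks, giving {q2,q6} and {q3}.
Refine {q0,q1,q4,q5,q7,q8,q9} on symbol R: members go to different blocks, giving {q4,q5,q7,q9} and {q0,q1,q8}.
Refine {q2,q6} on symbol R: members go to different blocks, giving {q2} and {q6}.
No further refinement is possible. Final partition (5 blocks): {q2} | {q4,q5,q7,q9} | {q3} | {q0,q1,q8} | {q6}.
q9 and q5 lie in the same block of the stable partition, so they are equivalent — no string distinguishes them.

Yes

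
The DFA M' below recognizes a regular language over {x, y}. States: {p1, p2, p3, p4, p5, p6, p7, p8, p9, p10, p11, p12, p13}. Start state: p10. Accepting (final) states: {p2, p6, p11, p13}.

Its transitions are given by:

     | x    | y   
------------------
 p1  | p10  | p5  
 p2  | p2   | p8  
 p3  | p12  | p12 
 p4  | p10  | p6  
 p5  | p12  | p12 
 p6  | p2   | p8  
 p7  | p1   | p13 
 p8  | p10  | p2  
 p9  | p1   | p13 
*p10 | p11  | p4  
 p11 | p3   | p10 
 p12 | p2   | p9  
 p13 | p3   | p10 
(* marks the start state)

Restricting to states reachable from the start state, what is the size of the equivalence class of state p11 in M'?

2

States {p7} cannot be reached from the start state, so discard them.
Initial partition by acceptance: {p2,p6,p11,p13} | {p1,p3,p4,p5,p8,p9,p10,p12}.
Split {p2,p6,p11,p13} by δ(·,x) → {p2,p6} and {p11,p13}.
Split {p1,p3,p4,p5,p8,p9,p10,p12} by δ(·,x) → {p1,p3,p4,p5,p8,p9} and {p10} and {p12}.
On input x, block {p1,p3,p4,p5,p8,p9} splits into {p1,p4,p8} and {p3,p5} and {p9}.
Refine {p1,p4,p8} on symbol y: members go to different blocks, giving {p4,p8} and {p1}.
Stable partition: {p2,p6} | {p4,p8} | {p11,p13} | {p10} | {p12} | {p3,p5} | {p9} | {p1} — 8 equivalence classes.
The equivalence class containing p11 is {p11,p13}, of size 2.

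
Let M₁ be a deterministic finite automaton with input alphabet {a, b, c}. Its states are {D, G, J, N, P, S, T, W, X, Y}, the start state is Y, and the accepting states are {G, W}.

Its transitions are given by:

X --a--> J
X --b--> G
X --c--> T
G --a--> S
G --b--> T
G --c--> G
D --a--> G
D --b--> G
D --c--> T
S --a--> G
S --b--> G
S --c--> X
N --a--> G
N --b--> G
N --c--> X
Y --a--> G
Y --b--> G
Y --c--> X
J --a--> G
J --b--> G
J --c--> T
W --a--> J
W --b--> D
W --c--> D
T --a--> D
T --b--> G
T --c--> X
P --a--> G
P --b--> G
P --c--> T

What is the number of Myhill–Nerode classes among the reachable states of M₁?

First remove the unreachable states {N,P,W}; 7 states remain.
Start with accepting vs non-accepting: {G} | {D,J,S,T,X,Y}.
On input a, block {D,J,S,T,X,Y} splits into {D,J,S,Y} and {T,X}.
The partition is now stable with 3 blocks: {G} | {D,J,S,Y} | {T,X}.

3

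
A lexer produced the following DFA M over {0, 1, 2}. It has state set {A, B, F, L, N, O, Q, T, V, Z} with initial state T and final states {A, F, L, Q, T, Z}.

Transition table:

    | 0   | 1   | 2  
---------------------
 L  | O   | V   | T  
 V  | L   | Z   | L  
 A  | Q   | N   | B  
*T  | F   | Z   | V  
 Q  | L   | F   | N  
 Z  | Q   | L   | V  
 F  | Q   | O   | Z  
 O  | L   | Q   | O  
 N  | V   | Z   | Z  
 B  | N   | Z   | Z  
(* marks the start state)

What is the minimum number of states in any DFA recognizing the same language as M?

8

First remove the unreachable states {A,B}; 8 states remain.
Initial partition by acceptance: {F,L,Q,T,Z} | {N,O,V}.
Refine {F,L,Q,T,Z} on symbol 0: members go to different blocks, giving {F,Q,T,Z} and {L}.
Split {F,Q,T,Z} by δ(·,0) → {F,T,Z} and {Q}.
Split {F,T,Z} by δ(·,0) → {F,Z} and {T}.
Split {F,Z} by δ(·,1) → {Z} and {F}.
On input 0, block {N,O,V} splits into {O,V} and {N}.
On input 1, block {O,V} splits into {O} and {V}.
The partition is now stable with 8 blocks: {Z} | {O} | {L} | {Q} | {T} | {F} | {N} | {V}.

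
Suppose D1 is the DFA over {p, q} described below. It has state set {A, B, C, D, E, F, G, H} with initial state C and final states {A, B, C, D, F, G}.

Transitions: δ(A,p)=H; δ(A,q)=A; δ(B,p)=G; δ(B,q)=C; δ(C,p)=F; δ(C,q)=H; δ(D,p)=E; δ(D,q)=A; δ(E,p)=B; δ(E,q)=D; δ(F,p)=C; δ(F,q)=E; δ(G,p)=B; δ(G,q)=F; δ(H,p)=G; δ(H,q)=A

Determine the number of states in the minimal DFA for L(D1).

4

Every state is reachable, so we keep all 8.
Start with accepting vs non-accepting: {A,B,C,D,F,G} | {E,H}.
Refine {A,B,C,D,F,G} on symbol p: members go to different blocks, giving {B,C,F,G} and {A,D}.
Refine {B,C,F,G} on symbol q: members go to different blocks, giving {B,G} and {C,F}.
Stable partition: {B,G} | {E,H} | {A,D} | {C,F} — 4 equivalence classes.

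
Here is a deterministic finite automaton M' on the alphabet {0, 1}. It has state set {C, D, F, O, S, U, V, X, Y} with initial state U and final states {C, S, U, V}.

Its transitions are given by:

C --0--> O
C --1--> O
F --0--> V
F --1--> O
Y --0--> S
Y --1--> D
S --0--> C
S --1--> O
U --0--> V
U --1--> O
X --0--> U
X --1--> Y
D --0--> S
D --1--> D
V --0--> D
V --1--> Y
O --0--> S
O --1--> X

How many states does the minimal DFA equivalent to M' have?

3

States {F} cannot be reached from the start state, so discard them.
Start with accepting vs non-accepting: {C,S,U,V} | {D,O,X,Y}.
Refine {C,S,U,V} on symbol 0: members go to different blocks, giving {S,U} and {C,V}.
The partition is now stable with 3 blocks: {S,U} | {D,O,X,Y} | {C,V}.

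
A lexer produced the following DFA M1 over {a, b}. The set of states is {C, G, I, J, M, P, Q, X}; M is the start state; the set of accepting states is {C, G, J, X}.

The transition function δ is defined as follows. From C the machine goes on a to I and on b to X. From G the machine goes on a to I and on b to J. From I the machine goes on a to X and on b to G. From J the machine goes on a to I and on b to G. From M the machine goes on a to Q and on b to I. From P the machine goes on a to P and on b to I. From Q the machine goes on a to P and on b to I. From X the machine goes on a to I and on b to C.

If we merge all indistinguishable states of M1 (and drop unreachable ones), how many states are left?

3

P0 = {C,G,J,X} | {I,M,P,Q}.
On input a, block {I,M,P,Q} splits into {M,P,Q} and {I}.
The partition is now stable with 3 blocks: {C,G,J,X} | {M,P,Q} | {I}.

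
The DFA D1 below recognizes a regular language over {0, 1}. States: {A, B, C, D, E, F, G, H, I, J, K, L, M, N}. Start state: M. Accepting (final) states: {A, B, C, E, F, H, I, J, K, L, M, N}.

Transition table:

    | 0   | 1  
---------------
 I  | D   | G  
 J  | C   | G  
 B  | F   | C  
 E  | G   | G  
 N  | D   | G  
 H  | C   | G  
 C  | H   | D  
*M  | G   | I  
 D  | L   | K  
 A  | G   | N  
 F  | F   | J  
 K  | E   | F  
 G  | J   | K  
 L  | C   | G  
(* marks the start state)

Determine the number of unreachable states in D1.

3

BFS from M reaches {C, D, E, F, G, H, I, J, K, L, M}; the 3 state(s) A, B, N are never visited.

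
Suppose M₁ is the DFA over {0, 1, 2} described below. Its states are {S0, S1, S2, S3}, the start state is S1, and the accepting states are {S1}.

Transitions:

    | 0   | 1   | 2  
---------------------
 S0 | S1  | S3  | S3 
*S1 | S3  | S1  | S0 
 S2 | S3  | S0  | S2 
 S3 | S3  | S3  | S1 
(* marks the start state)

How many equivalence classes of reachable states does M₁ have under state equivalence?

States {S2} cannot be reached from the start state, so discard them.
Initial partition by acceptance: {S1} | {S0,S3}.
On input 0, block {S0,S3} splits into {S0} and {S3}.
No further refinement is possible. Final partition (3 blocks): {S1} | {S0} | {S3}.

3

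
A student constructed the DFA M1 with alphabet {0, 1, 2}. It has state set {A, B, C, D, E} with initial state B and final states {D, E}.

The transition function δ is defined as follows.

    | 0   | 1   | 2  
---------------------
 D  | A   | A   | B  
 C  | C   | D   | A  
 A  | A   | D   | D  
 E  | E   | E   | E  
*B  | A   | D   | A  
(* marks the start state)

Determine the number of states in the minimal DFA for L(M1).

Reachable states from the start: {A,B,D}. Unreachable: {C,E} — drop them.
Start with accepting vs non-accepting: {D} | {A,B}.
Refine {A,B} on symbol 2: members go to different blocks, giving {A} and {B}.
The partition is now stable with 3 blocks: {D} | {A} | {B}.

3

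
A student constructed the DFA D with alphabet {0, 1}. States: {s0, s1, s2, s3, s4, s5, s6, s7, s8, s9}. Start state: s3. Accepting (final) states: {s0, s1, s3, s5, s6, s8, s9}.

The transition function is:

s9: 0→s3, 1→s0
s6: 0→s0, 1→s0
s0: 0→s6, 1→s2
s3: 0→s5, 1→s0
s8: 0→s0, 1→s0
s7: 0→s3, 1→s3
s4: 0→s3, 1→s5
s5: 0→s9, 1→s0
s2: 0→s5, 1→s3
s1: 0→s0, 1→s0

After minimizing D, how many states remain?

Reachable states from the start: {s0,s2,s3,s5,s6,s9}. Unreachable: {s1,s4,s7,s8} — drop them.
Initial partition by acceptance: {s0,s3,s5,s6,s9} | {s2}.
Refine {s0,s3,s5,s6,s9} on symbol 1: members go to different blocks, giving {s3,s5,s6,s9} and {s0}.
On input 0, block {s3,s5,s6,s9} splits into {s3,s5,s9} and {s6}.
Stable partition: {s3,s5,s9} | {s2} | {s0} | {s6} — 4 equivalence classes.

4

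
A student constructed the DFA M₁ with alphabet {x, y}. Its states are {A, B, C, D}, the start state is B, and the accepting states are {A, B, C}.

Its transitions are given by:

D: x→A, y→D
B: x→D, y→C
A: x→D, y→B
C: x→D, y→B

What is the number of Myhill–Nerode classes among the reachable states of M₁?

Every state is reachable, so we keep all 4.
Start with accepting vs non-accepting: {A,B,C} | {D}.
No further refinement is possible. Final partition (2 blocks): {A,B,C} | {D}.

2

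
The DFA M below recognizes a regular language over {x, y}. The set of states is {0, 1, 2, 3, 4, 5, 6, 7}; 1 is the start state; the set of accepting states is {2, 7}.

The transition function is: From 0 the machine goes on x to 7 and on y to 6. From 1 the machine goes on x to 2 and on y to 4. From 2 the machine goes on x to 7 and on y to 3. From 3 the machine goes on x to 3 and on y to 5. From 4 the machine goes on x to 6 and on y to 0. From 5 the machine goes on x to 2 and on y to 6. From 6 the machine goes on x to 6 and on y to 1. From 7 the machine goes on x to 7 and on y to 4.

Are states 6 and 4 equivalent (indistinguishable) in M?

Yes

Start with accepting vs non-accepting: {2,7} | {0,1,3,4,5,6}.
On input x, block {0,1,3,4,5,6} splits into {0,1,5} and {3,4,6}.
No further refinement is possible. Final partition (3 blocks): {2,7} | {0,1,5} | {3,4,6}.
6 and 4 lie in the same block of the stable partition, so they are equivalent — no string distinguishes them.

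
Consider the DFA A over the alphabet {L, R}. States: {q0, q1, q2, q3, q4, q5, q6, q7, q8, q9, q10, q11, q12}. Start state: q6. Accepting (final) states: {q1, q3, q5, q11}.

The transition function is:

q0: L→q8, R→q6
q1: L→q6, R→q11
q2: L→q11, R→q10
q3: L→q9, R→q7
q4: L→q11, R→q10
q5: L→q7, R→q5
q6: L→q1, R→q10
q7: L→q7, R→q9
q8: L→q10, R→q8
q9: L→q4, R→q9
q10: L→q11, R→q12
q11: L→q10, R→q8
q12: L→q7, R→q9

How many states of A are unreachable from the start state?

4

Starting at q6 and following transitions, the reachable set is {q1, q4, q6, q7, q8, q9, q10, q11, q12}. That leaves q0, q2, q3, q5 unreachable — 4 in total.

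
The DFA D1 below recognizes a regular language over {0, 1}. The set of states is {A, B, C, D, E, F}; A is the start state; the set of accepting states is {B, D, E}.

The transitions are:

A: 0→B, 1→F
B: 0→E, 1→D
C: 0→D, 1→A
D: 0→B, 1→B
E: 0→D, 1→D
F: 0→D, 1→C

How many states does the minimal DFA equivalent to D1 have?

Every state is reachable, so we keep all 6.
P0 = {B,D,E} | {A,C,F}.
No further refinement is possible. Final partition (2 blocks): {B,D,E} | {A,C,F}.

2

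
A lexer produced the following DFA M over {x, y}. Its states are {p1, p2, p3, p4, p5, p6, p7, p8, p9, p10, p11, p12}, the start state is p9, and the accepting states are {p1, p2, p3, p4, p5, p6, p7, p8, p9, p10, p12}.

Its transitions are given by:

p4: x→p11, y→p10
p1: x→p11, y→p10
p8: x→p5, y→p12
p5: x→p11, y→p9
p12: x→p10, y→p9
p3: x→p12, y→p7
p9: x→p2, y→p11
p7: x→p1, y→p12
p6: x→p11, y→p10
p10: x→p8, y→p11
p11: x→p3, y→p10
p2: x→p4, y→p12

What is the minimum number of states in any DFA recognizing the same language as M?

6

States {p6} cannot be reached from the start state, so discard them.
Initial partition by acceptance: {p1,p2,p3,p4,p5,p7,p8,p9,p10,p12} | {p11}.
Split {p1,p2,p3,p4,p5,p7,p8,p9,p10,p12} by δ(·,x) → {p2,p3,p7,p8,p9,p10,p12} and {p1,p4,p5}.
Refine {p2,p3,p7,p8,p9,p10,p12} on symbol x: members go to different blocks, giving {p3,p9,p10,p12} and {p2,p7,p8}.
Split {p3,p9,p10,p12} by δ(·,x) → {p3,p12} and {p9,p10}.
On input x, block {p3,p12} splits into {p3} and {p12}.
The partition is now stable with 6 blocks: {p3} | {p11} | {p1,p4,p5} | {p2,p7,p8} | {p9,p10} | {p12}.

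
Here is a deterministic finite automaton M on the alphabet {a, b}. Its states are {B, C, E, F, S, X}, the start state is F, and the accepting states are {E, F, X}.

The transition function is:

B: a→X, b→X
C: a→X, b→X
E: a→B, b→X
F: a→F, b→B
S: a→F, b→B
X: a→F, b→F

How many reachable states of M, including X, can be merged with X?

1

First remove the unreachable states {C,E,S}; 3 states remain.
Start with accepting vs non-accepting: {F,X} | {B}.
Split {F,X} by δ(·,b) → {F} and {X}.
Stable partition: {F} | {B} | {X} — 3 equivalence classes.
The equivalence class containing X is {X}, of size 1.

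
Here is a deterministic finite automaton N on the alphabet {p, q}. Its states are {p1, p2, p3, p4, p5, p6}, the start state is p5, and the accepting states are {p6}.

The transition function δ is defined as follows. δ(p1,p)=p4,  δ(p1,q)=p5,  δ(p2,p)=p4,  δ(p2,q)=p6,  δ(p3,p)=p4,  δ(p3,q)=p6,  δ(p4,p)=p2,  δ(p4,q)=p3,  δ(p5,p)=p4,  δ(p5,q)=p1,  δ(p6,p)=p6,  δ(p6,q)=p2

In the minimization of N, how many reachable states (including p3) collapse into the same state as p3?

2

All states are reachable from the start state.
Start with accepting vs non-accepting: {p6} | {p1,p2,p3,p4,p5}.
Split {p1,p2,p3,p4,p5} by δ(·,q) → {p1,p4,p5} and {p2,p3}.
On input p, block {p1,p4,p5} splits into {p1,p5} and {p4}.
Stable partition: {p6} | {p1,p5} | {p2,p3} | {p4} — 4 equivalence classes.
State p3 belongs to the block {p2,p3}, which has 2 states.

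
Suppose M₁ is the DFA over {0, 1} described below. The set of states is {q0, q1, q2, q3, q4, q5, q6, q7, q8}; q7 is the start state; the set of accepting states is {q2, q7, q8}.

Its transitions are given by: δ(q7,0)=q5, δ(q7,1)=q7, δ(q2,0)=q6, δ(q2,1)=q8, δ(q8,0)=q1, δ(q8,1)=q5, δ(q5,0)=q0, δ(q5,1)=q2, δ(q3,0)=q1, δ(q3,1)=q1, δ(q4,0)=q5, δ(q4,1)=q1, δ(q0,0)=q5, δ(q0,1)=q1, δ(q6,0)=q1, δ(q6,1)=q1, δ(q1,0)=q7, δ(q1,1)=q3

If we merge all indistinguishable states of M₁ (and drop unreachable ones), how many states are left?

First remove the unreachable states {q4}; 8 states remain.
Initial partition by acceptance: {q2,q7,q8} | {q0,q1,q3,q5,q6}.
Split {q2,q7,q8} by δ(·,1) → {q2,q7} and {q8}.
On input 1, block {q2,q7} splits into {q2} and {q7}.
Split {q0,q1,q3,q5,q6} by δ(·,0) → {q0,q3,q5,q6} and {q1}.
Split {q0,q3,q5,q6} by δ(·,0) → {q0,q5} and {q3,q6}.
Split {q0,q5} by δ(·,1) → {q0} and {q5}.
No further refinement is possible. Final partition (7 blocks): {q2} | {q0} | {q8} | {q7} | {q1} | {q3,q6} | {q5}.

7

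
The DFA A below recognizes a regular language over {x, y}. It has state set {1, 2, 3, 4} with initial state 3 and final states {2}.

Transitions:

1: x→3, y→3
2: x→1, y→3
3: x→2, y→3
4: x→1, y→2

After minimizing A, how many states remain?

States {4} cannot be reached from the start state, so discard them.
Start with accepting vs non-accepting: {2} | {1,3}.
Split {1,3} by δ(·,x) → {1} and {3}.
No further refinement is possible. Final partition (3 blocks): {2} | {1} | {3}.

3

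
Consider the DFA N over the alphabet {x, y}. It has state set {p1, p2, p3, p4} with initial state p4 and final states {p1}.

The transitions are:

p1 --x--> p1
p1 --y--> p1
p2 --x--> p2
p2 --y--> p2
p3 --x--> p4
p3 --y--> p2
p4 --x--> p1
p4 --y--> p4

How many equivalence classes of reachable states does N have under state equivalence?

2

States {p2,p3} cannot be reached from the start state, so discard them.
Start with accepting vs non-accepting: {p1} | {p4}.
The partition is now stable with 2 blocks: {p1} | {p4}.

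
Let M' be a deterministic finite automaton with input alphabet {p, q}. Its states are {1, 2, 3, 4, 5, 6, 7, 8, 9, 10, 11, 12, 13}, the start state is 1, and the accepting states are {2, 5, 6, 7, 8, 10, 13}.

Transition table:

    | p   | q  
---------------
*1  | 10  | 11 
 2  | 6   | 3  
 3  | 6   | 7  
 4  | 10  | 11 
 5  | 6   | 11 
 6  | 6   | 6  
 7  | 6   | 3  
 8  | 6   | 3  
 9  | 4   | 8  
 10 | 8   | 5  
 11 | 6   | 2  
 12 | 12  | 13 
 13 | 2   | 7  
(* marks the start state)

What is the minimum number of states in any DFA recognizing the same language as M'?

5

Reachable states from the start: {1,2,3,5,6,7,8,10,11}. Unreachable: {4,9,12,13} — drop them.
Initial partition by acceptance: {2,5,6,7,8,10} | {1,3,11}.
Split {2,5,6,7,8,10} by δ(·,q) → {2,5,7,8} and {6,10}.
Split {1,3,11} by δ(·,q) → {3,11} and {1}.
On input p, block {6,10} splits into {6} and {10}.
No further refinement is possible. Final partition (5 blocks): {2,5,7,8} | {3,11} | {6} | {1} | {10}.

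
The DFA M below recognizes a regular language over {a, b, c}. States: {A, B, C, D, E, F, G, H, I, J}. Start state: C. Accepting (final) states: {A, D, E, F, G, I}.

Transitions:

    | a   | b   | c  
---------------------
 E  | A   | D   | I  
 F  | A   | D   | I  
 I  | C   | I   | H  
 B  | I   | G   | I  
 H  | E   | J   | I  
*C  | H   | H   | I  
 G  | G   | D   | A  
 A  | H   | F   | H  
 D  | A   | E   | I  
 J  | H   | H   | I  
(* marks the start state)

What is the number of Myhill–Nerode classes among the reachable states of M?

5

Reachable states from the start: {A,C,D,E,F,H,I,J}. Unreachable: {B,G} — drop them.
P0 = {A,D,E,F,I} | {C,H,J}.
Split {A,D,E,F,I} by δ(·,a) → {D,E,F} and {A,I}.
Refine {C,H,J} on symbol a: members go to different blocks, giving {C,J} and {H}.
Split {A,I} by δ(·,a) → {A} and {I}.
Stable partition: {D,E,F} | {C,J} | {A} | {H} | {I} — 5 equivalence classes.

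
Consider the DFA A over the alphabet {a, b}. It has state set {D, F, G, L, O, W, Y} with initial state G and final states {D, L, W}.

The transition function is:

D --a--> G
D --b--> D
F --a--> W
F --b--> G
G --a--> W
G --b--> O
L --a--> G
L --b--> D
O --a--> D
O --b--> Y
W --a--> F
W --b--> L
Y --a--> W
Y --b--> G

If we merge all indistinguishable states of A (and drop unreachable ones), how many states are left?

2

Every state is reachable, so we keep all 7.
Initial partition by acceptance: {D,L,W} | {F,G,O,Y}.
Stable partition: {D,L,W} | {F,G,O,Y} — 2 equivalence classes.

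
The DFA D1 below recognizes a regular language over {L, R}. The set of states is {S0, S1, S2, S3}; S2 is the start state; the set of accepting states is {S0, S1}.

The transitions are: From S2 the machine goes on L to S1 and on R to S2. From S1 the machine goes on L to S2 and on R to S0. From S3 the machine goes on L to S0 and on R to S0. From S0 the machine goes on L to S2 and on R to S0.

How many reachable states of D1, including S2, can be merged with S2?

States {S3} cannot be reached from the start state, so discard them.
Start with accepting vs non-accepting: {S0,S1} | {S2}.
The partition is now stable with 2 blocks: {S0,S1} | {S2}.
The equivalence class containing S2 is {S2}, of size 1.

1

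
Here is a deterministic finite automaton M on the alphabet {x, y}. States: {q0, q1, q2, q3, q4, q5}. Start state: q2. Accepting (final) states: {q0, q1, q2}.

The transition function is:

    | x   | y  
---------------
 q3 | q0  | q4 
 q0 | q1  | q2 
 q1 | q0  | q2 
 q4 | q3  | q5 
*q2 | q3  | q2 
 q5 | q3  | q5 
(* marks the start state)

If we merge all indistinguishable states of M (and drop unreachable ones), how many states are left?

4

P0 = {q0,q1,q2} | {q3,q4,q5}.
Split {q0,q1,q2} by δ(·,x) → {q0,q1} and {q2}.
Split {q3,q4,q5} by δ(·,x) → {q4,q5} and {q3}.
No further refinement is possible. Final partition (4 blocks): {q0,q1} | {q4,q5} | {q2} | {q3}.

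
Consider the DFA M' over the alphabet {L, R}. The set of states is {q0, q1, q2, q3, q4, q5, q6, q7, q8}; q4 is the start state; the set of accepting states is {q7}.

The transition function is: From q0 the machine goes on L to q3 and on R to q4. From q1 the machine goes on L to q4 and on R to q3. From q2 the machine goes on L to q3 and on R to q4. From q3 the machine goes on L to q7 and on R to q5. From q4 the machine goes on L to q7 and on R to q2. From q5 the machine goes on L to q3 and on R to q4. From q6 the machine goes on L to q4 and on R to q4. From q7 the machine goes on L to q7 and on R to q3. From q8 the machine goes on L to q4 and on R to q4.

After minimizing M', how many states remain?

3

Reachable states from the start: {q2,q3,q4,q5,q7}. Unreachable: {q0,q1,q6,q8} — drop them.
Initial partition by acceptance: {q7} | {q2,q3,q4,q5}.
On input L, block {q2,q3,q4,q5} splits into {q2,q5} and {q3,q4}.
The partition is now stable with 3 blocks: {q7} | {q2,q5} | {q3,q4}.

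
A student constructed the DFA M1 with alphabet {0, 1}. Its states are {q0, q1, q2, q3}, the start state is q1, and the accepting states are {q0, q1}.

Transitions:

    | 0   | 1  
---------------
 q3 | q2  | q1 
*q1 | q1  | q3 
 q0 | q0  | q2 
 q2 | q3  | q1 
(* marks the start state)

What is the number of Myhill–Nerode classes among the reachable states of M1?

2

First remove the unreachable states {q0}; 3 states remain.
Initial partition by acceptance: {q1} | {q2,q3}.
No further refinement is possible. Final partition (2 blocks): {q1} | {q2,q3}.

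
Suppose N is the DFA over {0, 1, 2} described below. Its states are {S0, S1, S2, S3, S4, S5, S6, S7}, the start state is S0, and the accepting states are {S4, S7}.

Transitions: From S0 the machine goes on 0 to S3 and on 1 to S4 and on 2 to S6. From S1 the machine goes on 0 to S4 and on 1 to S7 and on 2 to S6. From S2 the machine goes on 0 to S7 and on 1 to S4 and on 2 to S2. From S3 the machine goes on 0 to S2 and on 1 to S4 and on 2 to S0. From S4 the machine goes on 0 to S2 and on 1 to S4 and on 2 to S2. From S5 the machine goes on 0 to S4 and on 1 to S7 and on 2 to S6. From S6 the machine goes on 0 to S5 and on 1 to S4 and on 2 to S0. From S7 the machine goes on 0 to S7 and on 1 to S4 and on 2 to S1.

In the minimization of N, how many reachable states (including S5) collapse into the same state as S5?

2

Start with accepting vs non-accepting: {S4,S7} | {S0,S1,S2,S3,S5,S6}.
On input 0, block {S4,S7} splits into {S4} and {S7}.
Refine {S0,S1,S2,S3,S5,S6} on symbol 0: members go to different blocks, giving {S0,S3,S6} and {S1,S5} and {S2}.
Refine {S0,S3,S6} on symbol 0: members go to different blocks, giving {S0} and {S3} and {S6}.
Stable partition: {S4} | {S0} | {S7} | {S1,S5} | {S2} | {S3} | {S6} — 7 equivalence classes.
The equivalence class containing S5 is {S1,S5}, of size 2.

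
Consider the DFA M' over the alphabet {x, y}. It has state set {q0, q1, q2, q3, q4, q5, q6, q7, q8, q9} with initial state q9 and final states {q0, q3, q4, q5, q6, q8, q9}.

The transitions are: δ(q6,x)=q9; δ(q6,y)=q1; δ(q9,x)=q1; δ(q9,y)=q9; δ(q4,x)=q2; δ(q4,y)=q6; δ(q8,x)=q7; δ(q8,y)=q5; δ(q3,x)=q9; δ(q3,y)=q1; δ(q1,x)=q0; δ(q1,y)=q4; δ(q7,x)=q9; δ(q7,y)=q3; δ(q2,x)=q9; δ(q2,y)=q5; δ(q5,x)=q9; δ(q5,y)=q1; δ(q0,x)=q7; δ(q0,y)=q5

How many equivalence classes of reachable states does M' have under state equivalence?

5

Reachable states from the start: {q0,q1,q2,q3,q4,q5,q6,q7,q9}. Unreachable: {q8} — drop them.
Start with accepting vs non-accepting: {q0,q3,q4,q5,q6,q9} | {q1,q2,q7}.
Refine {q0,q3,q4,q5,q6,q9} on symbol x: members go to different blocks, giving {q0,q4,q9} and {q3,q5,q6}.
Refine {q0,q4,q9} on symbol y: members go to different blocks, giving {q0,q4} and {q9}.
On input x, block {q1,q2,q7} splits into {q2,q7} and {q1}.
The partition is now stable with 5 blocks: {q0,q4} | {q2,q7} | {q3,q5,q6} | {q9} | {q1}.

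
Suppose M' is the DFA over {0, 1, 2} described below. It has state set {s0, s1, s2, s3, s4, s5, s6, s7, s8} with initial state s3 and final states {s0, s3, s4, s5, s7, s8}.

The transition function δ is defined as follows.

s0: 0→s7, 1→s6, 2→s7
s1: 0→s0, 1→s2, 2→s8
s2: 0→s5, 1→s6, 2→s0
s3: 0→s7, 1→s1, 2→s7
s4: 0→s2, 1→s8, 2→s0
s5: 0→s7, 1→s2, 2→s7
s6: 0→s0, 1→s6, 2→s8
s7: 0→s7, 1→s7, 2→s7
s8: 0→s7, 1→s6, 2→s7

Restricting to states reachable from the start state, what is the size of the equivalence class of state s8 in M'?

States {s4} cannot be reached from the start state, so discard them.
Start with accepting vs non-accepting: {s0,s3,s5,s7,s8} | {s1,s2,s6}.
On input 1, block {s0,s3,s5,s7,s8} splits into {s0,s3,s5,s8} and {s7}.
The partition is now stable with 3 blocks: {s0,s3,s5,s8} | {s1,s2,s6} | {s7}.
State s8 belongs to the block {s0,s3,s5,s8}, which has 4 states.

4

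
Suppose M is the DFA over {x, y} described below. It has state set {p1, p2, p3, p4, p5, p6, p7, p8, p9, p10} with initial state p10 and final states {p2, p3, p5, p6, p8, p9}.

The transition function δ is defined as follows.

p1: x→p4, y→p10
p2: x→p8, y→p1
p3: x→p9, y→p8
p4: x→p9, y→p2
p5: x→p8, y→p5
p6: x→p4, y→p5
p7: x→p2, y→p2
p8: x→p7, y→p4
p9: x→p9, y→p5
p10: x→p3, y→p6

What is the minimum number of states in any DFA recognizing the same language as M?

10

Initial partition by acceptance: {p2,p3,p5,p6,p8,p9} | {p1,p4,p7,p10}.
Refine {p2,p3,p5,p6,p8,p9} on symbol x: members go to different blocks, giving {p2,p3,p5,p9} and {p6,p8}.
Split {p2,p3,p5,p9} by δ(·,x) → {p2,p5} and {p3,p9}.
Refine {p2,p5} on symbol y: members go to different blocks, giving {p2} and {p5}.
Refine {p1,p4,p7,p10} on symbol x: members go to different blocks, giving {p4,p10} and {p1} and {p7}.
Refine {p4,p10} on symbol y: members go to different blocks, giving {p4} and {p10}.
Refine {p6,p8} on symbol x: members go to different blocks, giving {p6} and {p8}.
Refine {p3,p9} on symbol y: members go to different blocks, giving {p3} and {p9}.
Stable partition: {p2} | {p4} | {p6} | {p3} | {p5} | {p1} | {p7} | {p10} | {p8} | {p9} — 10 equivalence classes.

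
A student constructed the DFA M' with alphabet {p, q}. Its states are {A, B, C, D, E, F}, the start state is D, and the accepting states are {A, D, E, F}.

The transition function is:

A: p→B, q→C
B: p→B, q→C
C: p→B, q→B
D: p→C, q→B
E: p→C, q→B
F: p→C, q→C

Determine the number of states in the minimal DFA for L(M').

2

States {A,E,F} cannot be reached from the start state, so discard them.
P0 = {D} | {B,C}.
The partition is now stable with 2 blocks: {D} | {B,C}.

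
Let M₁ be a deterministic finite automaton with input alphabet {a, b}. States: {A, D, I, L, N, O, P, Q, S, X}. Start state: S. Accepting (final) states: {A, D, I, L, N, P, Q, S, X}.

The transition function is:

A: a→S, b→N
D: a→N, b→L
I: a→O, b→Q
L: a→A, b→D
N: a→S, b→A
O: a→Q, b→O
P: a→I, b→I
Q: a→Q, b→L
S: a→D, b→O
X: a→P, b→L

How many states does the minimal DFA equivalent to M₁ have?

States {I,P,X} cannot be reached from the start state, so discard them.
P0 = {A,D,L,N,Q,S} | {O}.
Refine {A,D,L,N,Q,S} on symbol b: members go to different blocks, giving {A,D,L,N,Q} and {S}.
Refine {A,D,L,N,Q} on symbol a: members go to different blocks, giving {D,L,Q} and {A,N}.
Split {D,L,Q} by δ(·,a) → {D,L} and {Q}.
No further refinement is possible. Final partition (5 blocks): {D,L} | {O} | {S} | {A,N} | {Q}.

5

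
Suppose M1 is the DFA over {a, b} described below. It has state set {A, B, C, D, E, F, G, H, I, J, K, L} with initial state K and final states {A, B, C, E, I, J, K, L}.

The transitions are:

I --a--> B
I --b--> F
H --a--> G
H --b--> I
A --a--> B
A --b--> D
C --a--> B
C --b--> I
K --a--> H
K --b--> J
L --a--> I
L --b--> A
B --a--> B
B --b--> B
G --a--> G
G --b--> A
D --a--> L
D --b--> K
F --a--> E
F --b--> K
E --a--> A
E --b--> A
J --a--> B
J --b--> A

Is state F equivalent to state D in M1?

States {C} cannot be reached from the start state, so discard them.
Start with accepting vs non-accepting: {A,B,E,I,J,K,L} | {D,F,G,H}.
On input a, block {A,B,E,I,J,K,L} splits into {A,B,E,I,J,L} and {K}.
Refine {A,B,E,I,J,L} on symbol b: members go to different blocks, giving {B,E,J,L} and {A,I}.
On input a, block {B,E,J,L} splits into {B,J} and {E,L}.
Split {B,J} by δ(·,b) → {B} and {J}.
Split {D,F,G,H} by δ(·,a) → {D,F} and {G,H}.
No further refinement is possible. Final partition (7 blocks): {B} | {D,F} | {K} | {A,I} | {E,L} | {J} | {G,H}.
F and D lie in the same block of the stable partition, so they are equivalent — no string distinguishes them.

Yes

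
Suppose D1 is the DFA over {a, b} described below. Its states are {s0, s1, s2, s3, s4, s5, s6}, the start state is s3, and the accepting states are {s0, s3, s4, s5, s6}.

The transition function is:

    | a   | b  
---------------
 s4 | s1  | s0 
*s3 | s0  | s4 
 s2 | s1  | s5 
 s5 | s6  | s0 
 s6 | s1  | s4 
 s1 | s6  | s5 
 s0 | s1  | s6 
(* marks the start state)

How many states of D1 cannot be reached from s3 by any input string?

Starting at s3 and following transitions, the reachable set is {s0, s1, s3, s4, s5, s6}. That leaves s2 unreachable — 1 in total.

1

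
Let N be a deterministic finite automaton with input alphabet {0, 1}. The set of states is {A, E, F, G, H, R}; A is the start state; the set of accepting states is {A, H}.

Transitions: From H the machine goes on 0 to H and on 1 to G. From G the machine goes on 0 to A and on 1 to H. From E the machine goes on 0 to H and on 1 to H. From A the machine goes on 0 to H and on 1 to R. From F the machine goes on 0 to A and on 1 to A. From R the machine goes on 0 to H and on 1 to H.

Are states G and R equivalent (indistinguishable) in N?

States {E,F} cannot be reached from the start state, so discard them.
P0 = {A,H} | {G,R}.
No further refinement is possible. Final partition (2 blocks): {A,H} | {G,R}.
G and R lie in the same block of the stable partition, so they are equivalent — no string distinguishes them.

Yes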